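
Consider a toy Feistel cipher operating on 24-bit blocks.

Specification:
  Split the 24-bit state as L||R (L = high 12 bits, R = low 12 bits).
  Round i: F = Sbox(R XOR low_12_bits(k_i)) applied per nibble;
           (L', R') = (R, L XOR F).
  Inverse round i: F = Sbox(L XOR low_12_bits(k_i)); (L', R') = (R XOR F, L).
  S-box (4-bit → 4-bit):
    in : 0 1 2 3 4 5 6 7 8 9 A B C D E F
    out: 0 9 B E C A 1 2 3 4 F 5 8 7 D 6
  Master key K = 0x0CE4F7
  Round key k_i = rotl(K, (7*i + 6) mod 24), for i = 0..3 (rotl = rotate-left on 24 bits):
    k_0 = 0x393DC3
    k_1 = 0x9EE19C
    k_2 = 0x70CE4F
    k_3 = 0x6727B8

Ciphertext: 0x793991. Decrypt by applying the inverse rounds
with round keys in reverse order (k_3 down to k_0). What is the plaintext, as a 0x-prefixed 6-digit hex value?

0x6A55BB

s_0 = ciphertext = 0x793991
s_1 = InvRound(s_0, k_3) = 0x924793
s_2 = InvRound(s_1, k_2) = 0x586924
s_3 = InvRound(s_2, k_1) = 0x5BB586
s_4 = InvRound(s_3, k_0) = 0x6A55BB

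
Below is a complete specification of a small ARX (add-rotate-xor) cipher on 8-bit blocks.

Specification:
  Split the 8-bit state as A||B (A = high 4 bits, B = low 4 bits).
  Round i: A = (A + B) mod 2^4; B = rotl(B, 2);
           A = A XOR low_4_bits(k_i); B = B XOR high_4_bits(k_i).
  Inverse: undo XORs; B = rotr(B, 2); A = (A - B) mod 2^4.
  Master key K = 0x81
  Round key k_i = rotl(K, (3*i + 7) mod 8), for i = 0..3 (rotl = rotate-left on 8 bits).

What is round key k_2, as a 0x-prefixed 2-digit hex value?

K = 0x81
k_0 = rotl(K, (3*0+7) mod 8) = rotl(K, 7) = 0xC0
k_1 = rotl(K, (3*1+7) mod 8) = rotl(K, 2) = 0x06
k_2 = rotl(K, (3*2+7) mod 8) = rotl(K, 5) = 0x30

0x30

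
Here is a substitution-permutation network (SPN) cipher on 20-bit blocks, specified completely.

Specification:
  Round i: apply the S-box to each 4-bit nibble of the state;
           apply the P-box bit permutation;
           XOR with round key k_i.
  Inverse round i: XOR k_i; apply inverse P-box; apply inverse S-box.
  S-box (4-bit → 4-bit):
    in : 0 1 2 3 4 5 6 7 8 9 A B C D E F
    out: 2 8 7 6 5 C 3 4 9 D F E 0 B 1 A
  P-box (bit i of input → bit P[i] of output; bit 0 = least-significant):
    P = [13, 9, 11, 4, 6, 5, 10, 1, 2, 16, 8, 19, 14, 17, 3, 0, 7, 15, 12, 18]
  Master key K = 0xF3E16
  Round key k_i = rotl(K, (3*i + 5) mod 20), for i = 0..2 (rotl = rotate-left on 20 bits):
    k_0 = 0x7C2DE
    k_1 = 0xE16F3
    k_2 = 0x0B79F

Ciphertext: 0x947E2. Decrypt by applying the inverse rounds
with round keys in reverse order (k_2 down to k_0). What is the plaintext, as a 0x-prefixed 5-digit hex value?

0x2F9E7

s_0 = ciphertext = 0x947E2
s_1 = InvRound(s_0, k_2) = 0x39D68
s_2 = InvRound(s_1, k_1) = 0xD5B1B
s_3 = InvRound(s_2, k_0) = 0x2F9E7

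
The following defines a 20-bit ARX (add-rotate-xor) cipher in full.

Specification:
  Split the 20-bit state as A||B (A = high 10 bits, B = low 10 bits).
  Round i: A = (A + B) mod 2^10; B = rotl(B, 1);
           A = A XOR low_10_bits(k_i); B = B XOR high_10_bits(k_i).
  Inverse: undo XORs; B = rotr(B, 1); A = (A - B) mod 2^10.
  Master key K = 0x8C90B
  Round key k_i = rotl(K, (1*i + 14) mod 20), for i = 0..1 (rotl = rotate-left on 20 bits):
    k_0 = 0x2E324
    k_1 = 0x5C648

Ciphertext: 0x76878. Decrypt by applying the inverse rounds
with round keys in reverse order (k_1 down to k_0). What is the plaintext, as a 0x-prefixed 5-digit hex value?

s_0 = ciphertext = 0x76878
s_1 = InvRound(s_0, k_1) = 0x43A84
s_2 = InvRound(s_1, k_0) = 0x4311E

0x4311E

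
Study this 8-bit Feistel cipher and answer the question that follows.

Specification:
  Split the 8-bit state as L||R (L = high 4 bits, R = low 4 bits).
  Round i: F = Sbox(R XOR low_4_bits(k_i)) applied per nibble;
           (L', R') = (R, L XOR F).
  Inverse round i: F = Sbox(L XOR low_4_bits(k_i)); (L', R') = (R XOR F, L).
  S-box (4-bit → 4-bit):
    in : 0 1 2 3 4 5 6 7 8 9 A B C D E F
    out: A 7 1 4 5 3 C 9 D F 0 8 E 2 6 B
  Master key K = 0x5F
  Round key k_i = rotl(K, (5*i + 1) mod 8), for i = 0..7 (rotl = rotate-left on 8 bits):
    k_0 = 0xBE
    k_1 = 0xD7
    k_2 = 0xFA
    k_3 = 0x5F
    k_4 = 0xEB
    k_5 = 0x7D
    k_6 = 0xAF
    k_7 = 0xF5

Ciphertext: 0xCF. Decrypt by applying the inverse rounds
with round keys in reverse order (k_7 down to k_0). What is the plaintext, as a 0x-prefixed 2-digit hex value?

0x6B

s_0 = ciphertext = 0xCF
s_1 = InvRound(s_0, k_7) = 0x0C
s_2 = InvRound(s_1, k_6) = 0x70
s_3 = InvRound(s_2, k_5) = 0x07
s_4 = InvRound(s_3, k_4) = 0xF0
s_5 = InvRound(s_4, k_3) = 0xAF
s_6 = InvRound(s_5, k_2) = 0x5A
s_7 = InvRound(s_6, k_1) = 0xB5
s_8 = InvRound(s_7, k_0) = 0x6B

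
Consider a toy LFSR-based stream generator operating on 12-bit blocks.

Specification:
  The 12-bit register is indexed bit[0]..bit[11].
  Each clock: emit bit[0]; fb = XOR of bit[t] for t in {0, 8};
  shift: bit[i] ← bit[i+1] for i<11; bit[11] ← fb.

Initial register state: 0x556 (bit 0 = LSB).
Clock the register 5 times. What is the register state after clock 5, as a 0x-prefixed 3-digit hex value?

0x1AA

reg_0 = 0x556
clock 1: out=0, reg = 0xAAB
clock 2: out=1, reg = 0xD55
clock 3: out=1, reg = 0x6AA
clock 4: out=0, reg = 0x355
clock 5: out=1, reg = 0x1AA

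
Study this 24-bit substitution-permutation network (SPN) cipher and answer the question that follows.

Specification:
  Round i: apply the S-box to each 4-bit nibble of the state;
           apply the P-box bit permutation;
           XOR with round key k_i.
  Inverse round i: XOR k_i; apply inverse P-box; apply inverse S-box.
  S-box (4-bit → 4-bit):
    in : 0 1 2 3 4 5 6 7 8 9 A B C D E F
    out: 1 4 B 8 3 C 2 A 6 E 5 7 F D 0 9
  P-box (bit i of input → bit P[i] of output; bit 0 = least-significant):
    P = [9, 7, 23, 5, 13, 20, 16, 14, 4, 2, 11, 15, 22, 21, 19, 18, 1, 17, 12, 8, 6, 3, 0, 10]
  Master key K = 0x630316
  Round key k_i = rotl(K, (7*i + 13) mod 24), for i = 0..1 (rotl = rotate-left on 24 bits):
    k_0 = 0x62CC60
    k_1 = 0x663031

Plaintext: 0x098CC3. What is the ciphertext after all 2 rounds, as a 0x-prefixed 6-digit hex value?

s_0 = plaintext = 0x098CC3
s_1 = Round(s_0, k_0) = 0x593514
s_2 = Round(s_1, k_1) = 0x61AFB0

0x61AFB0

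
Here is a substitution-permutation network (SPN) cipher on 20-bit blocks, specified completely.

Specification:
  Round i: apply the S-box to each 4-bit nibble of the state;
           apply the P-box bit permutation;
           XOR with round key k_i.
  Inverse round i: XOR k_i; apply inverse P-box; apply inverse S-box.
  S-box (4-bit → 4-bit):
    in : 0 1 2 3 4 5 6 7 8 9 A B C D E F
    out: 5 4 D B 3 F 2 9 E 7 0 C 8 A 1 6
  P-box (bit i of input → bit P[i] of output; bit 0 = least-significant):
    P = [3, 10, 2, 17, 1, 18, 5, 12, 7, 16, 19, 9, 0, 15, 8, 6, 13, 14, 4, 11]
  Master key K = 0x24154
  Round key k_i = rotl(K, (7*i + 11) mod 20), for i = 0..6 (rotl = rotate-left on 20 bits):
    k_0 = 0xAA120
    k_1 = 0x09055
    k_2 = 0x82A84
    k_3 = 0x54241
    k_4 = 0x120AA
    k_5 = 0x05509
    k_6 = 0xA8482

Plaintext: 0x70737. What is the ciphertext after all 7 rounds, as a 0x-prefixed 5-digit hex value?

0x4FC2F

s_0 = plaintext = 0x70737
s_1 = Round(s_0, k_0) = 0xC9AAB
s_2 = Round(s_1, k_1) = 0x21950
s_3 = Round(s_2, k_2) = 0x5133A
s_4 = Round(s_3, k_3) = 0x039D3
s_5 = Round(s_4, k_4) = 0xE9473
s_6 = Round(s_5, k_5) = 0x3E082
s_7 = Round(s_6, k_6) = 0x4FC2F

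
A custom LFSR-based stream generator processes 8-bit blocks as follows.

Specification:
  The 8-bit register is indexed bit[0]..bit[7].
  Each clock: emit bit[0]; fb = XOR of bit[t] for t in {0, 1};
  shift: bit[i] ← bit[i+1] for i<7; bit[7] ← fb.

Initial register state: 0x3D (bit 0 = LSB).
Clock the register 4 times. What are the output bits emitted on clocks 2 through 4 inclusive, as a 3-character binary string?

reg_0 = 0x3D
clock 1: out=1, reg = 0x9E
clock 2: out=0, reg = 0xCF
clock 3: out=1, reg = 0x67
clock 4: out=1, reg = 0x33

011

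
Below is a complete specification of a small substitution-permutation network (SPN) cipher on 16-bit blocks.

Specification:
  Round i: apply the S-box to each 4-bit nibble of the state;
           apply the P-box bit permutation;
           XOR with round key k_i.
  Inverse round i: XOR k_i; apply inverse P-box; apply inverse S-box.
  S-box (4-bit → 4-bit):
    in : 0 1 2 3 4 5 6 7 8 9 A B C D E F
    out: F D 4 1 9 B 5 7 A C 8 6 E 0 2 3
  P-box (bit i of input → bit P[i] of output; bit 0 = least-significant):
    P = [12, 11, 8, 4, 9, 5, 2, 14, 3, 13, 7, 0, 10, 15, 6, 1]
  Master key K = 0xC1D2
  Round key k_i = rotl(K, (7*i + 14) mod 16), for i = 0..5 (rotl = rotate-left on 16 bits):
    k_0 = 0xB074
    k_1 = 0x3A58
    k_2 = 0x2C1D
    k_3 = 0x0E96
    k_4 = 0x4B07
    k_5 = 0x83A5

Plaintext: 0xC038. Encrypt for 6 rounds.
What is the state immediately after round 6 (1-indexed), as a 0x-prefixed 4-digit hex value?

0xB25D

s_0 = plaintext = 0xC038
s_1 = Round(s_0, k_0) = 0x1AAF
s_2 = Round(s_1, k_1) = 0x661B
s_3 = Round(s_2, k_2) = 0x63D1
s_4 = Round(s_3, k_3) = 0x1BCE
s_5 = Round(s_4, k_4) = 0x27E1
s_6 = Round(s_5, k_5) = 0xB25D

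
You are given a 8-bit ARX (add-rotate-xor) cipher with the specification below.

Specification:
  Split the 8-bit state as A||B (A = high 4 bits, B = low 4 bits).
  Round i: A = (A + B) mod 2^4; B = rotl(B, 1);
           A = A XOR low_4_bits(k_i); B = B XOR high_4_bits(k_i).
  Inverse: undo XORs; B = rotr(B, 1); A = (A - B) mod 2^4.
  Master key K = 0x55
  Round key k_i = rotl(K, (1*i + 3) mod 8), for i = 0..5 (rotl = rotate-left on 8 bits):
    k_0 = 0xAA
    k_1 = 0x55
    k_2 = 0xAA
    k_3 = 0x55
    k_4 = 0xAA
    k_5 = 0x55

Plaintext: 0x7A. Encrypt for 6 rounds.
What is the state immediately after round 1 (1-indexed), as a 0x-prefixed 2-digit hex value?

s_0 = plaintext = 0x7A
s_1 = Round(s_0, k_0) = 0xBF
s_2 = Round(s_1, k_1) = 0xFA
s_3 = Round(s_2, k_2) = 0x3F
s_4 = Round(s_3, k_3) = 0x7A
s_5 = Round(s_4, k_4) = 0xBF
s_6 = Round(s_5, k_5) = 0xFA

0xBF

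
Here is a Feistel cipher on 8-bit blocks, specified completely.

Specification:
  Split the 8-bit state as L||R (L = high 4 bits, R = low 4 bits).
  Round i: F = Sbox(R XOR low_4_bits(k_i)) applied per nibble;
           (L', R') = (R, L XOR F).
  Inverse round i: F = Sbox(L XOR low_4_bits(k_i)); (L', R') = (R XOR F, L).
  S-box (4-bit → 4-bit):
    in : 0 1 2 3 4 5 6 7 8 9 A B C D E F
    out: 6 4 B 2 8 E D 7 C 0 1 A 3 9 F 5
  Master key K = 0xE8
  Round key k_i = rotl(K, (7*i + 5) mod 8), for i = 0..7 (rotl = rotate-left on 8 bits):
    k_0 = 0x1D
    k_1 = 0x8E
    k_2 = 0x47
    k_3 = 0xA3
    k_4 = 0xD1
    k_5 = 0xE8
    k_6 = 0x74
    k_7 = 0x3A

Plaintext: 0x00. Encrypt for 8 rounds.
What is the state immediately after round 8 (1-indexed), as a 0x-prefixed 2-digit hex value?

s_0 = plaintext = 0x00
s_1 = Round(s_0, k_0) = 0x09
s_2 = Round(s_1, k_1) = 0x97
s_3 = Round(s_2, k_2) = 0x7F
s_4 = Round(s_3, k_3) = 0xF4
s_5 = Round(s_4, k_4) = 0x41
s_6 = Round(s_5, k_5) = 0x14
s_7 = Round(s_6, k_6) = 0x47
s_8 = Round(s_7, k_7) = 0x7D

0x7D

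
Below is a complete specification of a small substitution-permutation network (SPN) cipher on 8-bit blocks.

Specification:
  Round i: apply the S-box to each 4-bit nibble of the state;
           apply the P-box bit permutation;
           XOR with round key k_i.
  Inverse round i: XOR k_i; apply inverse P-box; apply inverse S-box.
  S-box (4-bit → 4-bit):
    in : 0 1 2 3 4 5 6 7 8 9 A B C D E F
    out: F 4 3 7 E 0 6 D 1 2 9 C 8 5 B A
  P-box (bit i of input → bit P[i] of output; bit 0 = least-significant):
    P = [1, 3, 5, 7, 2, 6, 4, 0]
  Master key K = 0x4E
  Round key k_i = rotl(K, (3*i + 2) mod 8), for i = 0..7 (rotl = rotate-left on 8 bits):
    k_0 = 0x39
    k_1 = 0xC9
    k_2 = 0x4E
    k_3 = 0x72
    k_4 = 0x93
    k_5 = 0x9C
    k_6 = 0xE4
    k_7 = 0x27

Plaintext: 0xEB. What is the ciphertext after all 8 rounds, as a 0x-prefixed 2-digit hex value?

0xDF

s_0 = plaintext = 0xEB
s_1 = Round(s_0, k_0) = 0xDC
s_2 = Round(s_1, k_1) = 0x5D
s_3 = Round(s_2, k_2) = 0x6C
s_4 = Round(s_3, k_3) = 0xA2
s_5 = Round(s_4, k_4) = 0x9C
s_6 = Round(s_5, k_5) = 0x5C
s_7 = Round(s_6, k_6) = 0x64
s_8 = Round(s_7, k_7) = 0xDF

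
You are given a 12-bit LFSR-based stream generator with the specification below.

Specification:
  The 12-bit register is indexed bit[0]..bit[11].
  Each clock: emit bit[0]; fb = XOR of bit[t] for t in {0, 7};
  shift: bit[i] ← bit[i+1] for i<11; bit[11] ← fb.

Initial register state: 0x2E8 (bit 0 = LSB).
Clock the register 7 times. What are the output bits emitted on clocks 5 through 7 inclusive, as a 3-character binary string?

reg_0 = 0x2E8
clock 1: out=0, reg = 0x974
clock 2: out=0, reg = 0x4BA
clock 3: out=0, reg = 0xA5D
clock 4: out=1, reg = 0xD2E
clock 5: out=0, reg = 0x697
clock 6: out=1, reg = 0x34B
clock 7: out=1, reg = 0x9A5

011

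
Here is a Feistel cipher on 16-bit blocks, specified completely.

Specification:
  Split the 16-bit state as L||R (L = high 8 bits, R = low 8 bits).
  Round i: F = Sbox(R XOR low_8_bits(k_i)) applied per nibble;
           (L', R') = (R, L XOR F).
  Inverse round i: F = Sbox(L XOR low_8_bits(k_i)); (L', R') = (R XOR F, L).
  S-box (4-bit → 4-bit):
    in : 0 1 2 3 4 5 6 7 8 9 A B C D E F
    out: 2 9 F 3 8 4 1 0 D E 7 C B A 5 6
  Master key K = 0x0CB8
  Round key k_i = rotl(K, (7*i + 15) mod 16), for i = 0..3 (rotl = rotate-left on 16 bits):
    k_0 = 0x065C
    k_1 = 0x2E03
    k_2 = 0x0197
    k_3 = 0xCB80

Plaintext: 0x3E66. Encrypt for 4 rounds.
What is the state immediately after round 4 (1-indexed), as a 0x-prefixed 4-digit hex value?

s_0 = plaintext = 0x3E66
s_1 = Round(s_0, k_0) = 0x6609
s_2 = Round(s_1, k_1) = 0x0941
s_3 = Round(s_2, k_2) = 0x41A8
s_4 = Round(s_3, k_3) = 0xA8BC

0xA8BC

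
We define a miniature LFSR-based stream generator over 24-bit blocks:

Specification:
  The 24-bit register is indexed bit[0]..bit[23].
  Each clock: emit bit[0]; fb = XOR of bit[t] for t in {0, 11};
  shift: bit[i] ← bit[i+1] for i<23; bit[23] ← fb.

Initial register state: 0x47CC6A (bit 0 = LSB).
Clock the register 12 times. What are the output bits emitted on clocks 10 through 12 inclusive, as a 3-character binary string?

reg_0 = 0x47CC6A
clock 1: out=0, reg = 0xA3E635
clock 2: out=1, reg = 0xD1F31A
clock 3: out=0, reg = 0x68F98D
clock 4: out=1, reg = 0x347CC6
clock 5: out=0, reg = 0x9A3E63
clock 6: out=1, reg = 0x4D1F31
clock 7: out=1, reg = 0x268F98
clock 8: out=0, reg = 0x9347CC
clock 9: out=0, reg = 0x49A3E6
clock 10: out=0, reg = 0x24D1F3
clock 11: out=1, reg = 0x9268F9
clock 12: out=1, reg = 0x49347C

011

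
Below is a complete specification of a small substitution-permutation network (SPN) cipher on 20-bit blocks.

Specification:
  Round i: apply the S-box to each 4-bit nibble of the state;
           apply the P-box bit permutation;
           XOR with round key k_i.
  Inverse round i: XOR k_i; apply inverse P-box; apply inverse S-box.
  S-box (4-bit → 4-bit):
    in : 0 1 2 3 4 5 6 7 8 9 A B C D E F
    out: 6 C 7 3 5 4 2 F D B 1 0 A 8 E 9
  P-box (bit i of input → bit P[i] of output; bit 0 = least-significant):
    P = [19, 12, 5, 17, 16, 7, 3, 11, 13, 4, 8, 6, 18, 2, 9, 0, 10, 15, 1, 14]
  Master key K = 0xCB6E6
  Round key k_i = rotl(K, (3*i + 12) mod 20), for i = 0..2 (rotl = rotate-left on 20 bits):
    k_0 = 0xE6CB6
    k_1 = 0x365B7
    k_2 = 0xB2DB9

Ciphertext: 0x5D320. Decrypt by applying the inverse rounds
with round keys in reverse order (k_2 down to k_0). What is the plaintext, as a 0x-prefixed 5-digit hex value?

s_0 = ciphertext = 0x5D320
s_1 = InvRound(s_0, k_2) = 0x983E9
s_2 = InvRound(s_1, k_1) = 0x7095F
s_3 = InvRound(s_2, k_0) = 0xFD824

0xFD824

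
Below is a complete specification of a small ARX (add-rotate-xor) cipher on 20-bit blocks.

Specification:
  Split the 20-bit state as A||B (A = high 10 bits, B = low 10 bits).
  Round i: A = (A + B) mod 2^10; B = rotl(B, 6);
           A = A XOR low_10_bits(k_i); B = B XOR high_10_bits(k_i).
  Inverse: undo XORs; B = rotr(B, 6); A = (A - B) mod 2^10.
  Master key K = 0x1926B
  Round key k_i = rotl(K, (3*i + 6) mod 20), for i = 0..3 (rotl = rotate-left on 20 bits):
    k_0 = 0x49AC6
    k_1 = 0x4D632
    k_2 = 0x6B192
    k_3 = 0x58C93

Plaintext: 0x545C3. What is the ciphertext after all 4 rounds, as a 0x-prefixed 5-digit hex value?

0xF0CD2

s_0 = plaintext = 0x545C3
s_1 = Round(s_0, k_0) = 0x749FA
s_2 = Round(s_1, k_1) = 0x7FBAA
s_3 = Round(s_2, k_2) = 0x0EB16
s_4 = Round(s_3, k_3) = 0xF0CD2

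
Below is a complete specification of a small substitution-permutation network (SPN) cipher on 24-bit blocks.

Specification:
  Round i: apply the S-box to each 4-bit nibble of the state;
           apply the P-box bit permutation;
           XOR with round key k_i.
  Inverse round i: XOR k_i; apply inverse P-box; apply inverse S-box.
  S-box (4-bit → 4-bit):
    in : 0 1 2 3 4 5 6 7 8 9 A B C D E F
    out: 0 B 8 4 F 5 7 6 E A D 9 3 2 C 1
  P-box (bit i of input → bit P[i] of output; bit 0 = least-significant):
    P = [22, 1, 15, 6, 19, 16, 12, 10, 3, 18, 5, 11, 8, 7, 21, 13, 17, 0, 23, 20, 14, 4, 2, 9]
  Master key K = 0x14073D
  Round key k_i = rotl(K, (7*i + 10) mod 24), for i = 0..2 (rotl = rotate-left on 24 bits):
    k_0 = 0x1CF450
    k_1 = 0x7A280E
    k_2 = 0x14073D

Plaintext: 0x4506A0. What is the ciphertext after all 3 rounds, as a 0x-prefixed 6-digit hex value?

0xDD229F

s_0 = plaintext = 0x4506A0
s_1 = Round(s_0, k_0) = 0x92A26C
s_2 = Round(s_1, k_1) = 0x03131C
s_3 = Round(s_2, k_2) = 0xDD229F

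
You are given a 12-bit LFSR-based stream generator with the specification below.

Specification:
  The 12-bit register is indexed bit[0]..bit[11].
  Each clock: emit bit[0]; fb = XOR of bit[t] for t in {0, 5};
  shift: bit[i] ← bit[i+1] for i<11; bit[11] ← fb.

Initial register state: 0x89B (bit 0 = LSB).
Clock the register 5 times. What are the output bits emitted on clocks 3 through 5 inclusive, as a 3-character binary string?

reg_0 = 0x89B
clock 1: out=1, reg = 0xC4D
clock 2: out=1, reg = 0xE26
clock 3: out=0, reg = 0xF13
clock 4: out=1, reg = 0xF89
clock 5: out=1, reg = 0xFC4

011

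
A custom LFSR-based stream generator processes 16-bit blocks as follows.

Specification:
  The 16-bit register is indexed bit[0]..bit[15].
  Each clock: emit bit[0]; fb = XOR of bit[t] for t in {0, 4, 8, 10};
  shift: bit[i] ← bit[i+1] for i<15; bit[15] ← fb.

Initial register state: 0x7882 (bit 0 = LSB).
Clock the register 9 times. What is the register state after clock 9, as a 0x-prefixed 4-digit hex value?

reg_0 = 0x7882
clock 1: out=0, reg = 0x3C41
clock 2: out=1, reg = 0x1E20
clock 3: out=0, reg = 0x8F10
clock 4: out=0, reg = 0xC788
clock 5: out=0, reg = 0x63C4
clock 6: out=0, reg = 0xB1E2
clock 7: out=0, reg = 0xD8F1
clock 8: out=1, reg = 0x6C78
clock 9: out=0, reg = 0x363C

0x363C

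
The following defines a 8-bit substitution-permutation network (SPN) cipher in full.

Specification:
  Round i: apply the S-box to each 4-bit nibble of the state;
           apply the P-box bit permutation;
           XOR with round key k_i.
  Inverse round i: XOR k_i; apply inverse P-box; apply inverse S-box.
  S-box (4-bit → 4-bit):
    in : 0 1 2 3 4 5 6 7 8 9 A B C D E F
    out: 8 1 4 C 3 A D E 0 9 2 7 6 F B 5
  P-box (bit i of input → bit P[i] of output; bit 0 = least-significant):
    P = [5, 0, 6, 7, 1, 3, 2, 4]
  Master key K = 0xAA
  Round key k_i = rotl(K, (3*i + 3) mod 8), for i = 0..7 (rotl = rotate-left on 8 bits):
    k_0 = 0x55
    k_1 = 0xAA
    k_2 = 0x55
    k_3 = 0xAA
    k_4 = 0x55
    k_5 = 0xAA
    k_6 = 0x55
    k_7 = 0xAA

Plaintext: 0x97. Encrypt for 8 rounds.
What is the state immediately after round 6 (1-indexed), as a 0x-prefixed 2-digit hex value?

s_0 = plaintext = 0x97
s_1 = Round(s_0, k_0) = 0x86
s_2 = Round(s_1, k_1) = 0x4A
s_3 = Round(s_2, k_2) = 0x5E
s_4 = Round(s_3, k_3) = 0x13
s_5 = Round(s_4, k_4) = 0x97
s_6 = Round(s_5, k_5) = 0x79
s_7 = Round(s_6, k_6) = 0xE9
s_8 = Round(s_7, k_7) = 0x10

0x79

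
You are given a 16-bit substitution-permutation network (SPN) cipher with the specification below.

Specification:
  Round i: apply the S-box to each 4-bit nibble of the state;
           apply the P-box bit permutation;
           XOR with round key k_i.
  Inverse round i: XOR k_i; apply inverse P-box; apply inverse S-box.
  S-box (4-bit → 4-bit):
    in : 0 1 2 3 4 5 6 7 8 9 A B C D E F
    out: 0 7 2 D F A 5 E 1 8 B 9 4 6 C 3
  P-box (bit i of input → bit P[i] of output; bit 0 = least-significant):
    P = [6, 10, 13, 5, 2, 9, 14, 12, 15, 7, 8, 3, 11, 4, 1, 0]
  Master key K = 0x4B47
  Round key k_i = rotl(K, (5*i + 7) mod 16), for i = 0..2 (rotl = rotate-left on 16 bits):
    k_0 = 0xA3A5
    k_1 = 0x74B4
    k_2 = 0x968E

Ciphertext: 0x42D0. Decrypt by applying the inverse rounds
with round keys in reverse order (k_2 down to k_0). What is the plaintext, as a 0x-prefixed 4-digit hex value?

0x0452

s_0 = ciphertext = 0x42D0
s_1 = InvRound(s_0, k_2) = 0xDB3F
s_2 = InvRound(s_1, k_1) = 0x342D
s_3 = InvRound(s_2, k_0) = 0x0452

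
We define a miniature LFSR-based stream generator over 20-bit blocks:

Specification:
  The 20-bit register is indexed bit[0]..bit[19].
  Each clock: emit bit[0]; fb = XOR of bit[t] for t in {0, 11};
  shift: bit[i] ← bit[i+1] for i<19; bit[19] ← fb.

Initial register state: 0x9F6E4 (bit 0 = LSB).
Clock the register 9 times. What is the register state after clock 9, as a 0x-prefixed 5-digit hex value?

0xED4FB

reg_0 = 0x9F6E4
clock 1: out=0, reg = 0x4FB72
clock 2: out=0, reg = 0xA7DB9
clock 3: out=1, reg = 0x53EDC
clock 4: out=0, reg = 0xA9F6E
clock 5: out=0, reg = 0xD4FB7
clock 6: out=1, reg = 0x6A7DB
clock 7: out=1, reg = 0xB53ED
clock 8: out=1, reg = 0xDA9F6
clock 9: out=0, reg = 0xED4FB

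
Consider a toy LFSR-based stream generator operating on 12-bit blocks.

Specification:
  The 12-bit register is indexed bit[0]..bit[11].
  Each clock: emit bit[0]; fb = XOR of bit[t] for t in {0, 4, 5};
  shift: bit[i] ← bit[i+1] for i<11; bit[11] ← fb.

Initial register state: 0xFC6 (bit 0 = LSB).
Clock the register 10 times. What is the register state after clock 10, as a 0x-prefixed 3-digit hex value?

0x513

reg_0 = 0xFC6
clock 1: out=0, reg = 0x7E3
clock 2: out=1, reg = 0x3F1
clock 3: out=1, reg = 0x9F8
clock 4: out=0, reg = 0x4FC
clock 5: out=0, reg = 0x27E
clock 6: out=0, reg = 0x13F
clock 7: out=1, reg = 0x89F
clock 8: out=1, reg = 0x44F
clock 9: out=1, reg = 0xA27
clock 10: out=1, reg = 0x513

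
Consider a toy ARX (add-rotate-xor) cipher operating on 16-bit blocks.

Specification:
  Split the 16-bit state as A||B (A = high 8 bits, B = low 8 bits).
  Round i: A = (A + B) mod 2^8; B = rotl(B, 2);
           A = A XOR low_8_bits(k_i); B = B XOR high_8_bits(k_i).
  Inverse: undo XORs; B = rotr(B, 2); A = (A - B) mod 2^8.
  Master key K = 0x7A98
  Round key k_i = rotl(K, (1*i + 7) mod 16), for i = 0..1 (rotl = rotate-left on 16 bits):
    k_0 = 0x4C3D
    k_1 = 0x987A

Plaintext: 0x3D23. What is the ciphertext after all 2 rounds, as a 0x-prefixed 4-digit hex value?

s_0 = plaintext = 0x3D23
s_1 = Round(s_0, k_0) = 0x5DC0
s_2 = Round(s_1, k_1) = 0x679B

0x679B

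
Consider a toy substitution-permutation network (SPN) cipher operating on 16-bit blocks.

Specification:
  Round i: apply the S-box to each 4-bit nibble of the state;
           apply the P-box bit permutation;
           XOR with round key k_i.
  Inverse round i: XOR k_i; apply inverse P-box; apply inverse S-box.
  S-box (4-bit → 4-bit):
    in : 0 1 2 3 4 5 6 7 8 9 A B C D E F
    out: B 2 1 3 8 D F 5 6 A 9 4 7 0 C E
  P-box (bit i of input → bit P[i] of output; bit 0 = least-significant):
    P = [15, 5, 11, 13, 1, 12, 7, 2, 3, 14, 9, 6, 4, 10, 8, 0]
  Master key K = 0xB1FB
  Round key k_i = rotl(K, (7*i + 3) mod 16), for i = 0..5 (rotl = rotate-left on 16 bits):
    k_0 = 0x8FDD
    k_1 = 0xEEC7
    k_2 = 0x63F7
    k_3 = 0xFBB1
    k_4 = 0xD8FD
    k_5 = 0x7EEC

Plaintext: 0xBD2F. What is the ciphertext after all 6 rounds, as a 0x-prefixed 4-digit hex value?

0x04D9

s_0 = plaintext = 0xBD2F
s_1 = Round(s_0, k_0) = 0xA6FF
s_2 = Round(s_1, k_1) = 0x943A
s_3 = Round(s_2, k_2) = 0xD7B4
s_4 = Round(s_3, k_3) = 0xD939
s_5 = Round(s_4, k_4) = 0xA89F
s_6 = Round(s_5, k_5) = 0x04D9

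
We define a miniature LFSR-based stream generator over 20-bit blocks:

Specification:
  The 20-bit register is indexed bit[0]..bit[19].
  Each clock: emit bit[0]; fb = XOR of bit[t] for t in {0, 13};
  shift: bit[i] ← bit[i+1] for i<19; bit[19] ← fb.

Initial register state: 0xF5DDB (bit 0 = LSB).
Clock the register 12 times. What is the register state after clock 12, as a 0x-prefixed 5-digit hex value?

0xD21F5

reg_0 = 0xF5DDB
clock 1: out=1, reg = 0xFAEED
clock 2: out=1, reg = 0x7D776
clock 3: out=0, reg = 0x3EBBB
clock 4: out=1, reg = 0x1F5DD
clock 5: out=1, reg = 0x0FAEE
clock 6: out=0, reg = 0x87D77
clock 7: out=1, reg = 0x43EBB
clock 8: out=1, reg = 0x21F5D
clock 9: out=1, reg = 0x90FAE
clock 10: out=0, reg = 0x487D7
clock 11: out=1, reg = 0xA43EB
clock 12: out=1, reg = 0xD21F5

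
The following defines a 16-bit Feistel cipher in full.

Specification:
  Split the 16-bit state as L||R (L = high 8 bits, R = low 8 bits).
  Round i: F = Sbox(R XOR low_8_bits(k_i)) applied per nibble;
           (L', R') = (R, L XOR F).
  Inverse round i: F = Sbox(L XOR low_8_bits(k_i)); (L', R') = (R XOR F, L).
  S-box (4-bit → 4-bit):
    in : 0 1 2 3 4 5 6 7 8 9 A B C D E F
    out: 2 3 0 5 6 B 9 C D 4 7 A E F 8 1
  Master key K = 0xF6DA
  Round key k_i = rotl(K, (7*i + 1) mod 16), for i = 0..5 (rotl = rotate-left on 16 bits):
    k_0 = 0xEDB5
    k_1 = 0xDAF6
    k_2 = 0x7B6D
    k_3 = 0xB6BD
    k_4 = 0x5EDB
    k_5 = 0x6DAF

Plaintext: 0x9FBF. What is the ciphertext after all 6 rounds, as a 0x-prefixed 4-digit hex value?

0xD16F

s_0 = plaintext = 0x9FBF
s_1 = Round(s_0, k_0) = 0xBFB8
s_2 = Round(s_1, k_1) = 0xB8D7
s_3 = Round(s_2, k_2) = 0xD71F
s_4 = Round(s_3, k_3) = 0x1FA7
s_5 = Round(s_4, k_4) = 0xA7D1
s_6 = Round(s_5, k_5) = 0xD16F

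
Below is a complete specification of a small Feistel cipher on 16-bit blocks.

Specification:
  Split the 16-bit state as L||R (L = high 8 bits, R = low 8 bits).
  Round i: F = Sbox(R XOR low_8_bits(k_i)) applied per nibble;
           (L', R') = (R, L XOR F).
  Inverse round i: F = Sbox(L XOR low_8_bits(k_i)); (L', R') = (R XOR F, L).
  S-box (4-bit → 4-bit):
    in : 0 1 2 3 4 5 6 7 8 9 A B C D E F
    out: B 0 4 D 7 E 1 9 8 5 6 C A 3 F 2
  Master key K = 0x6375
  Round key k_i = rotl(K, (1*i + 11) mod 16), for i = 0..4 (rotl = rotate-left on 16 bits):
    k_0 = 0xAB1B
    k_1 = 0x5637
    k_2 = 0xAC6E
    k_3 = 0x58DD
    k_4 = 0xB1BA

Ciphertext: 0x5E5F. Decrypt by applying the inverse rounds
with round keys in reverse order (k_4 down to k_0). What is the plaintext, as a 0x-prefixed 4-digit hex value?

s_0 = ciphertext = 0x5E5F
s_1 = InvRound(s_0, k_4) = 0xA85E
s_2 = InvRound(s_1, k_3) = 0xC0A8
s_3 = InvRound(s_2, k_2) = 0xC7C0
s_4 = InvRound(s_3, k_1) = 0xEBC7
s_5 = InvRound(s_4, k_0) = 0xECEB

0xECEB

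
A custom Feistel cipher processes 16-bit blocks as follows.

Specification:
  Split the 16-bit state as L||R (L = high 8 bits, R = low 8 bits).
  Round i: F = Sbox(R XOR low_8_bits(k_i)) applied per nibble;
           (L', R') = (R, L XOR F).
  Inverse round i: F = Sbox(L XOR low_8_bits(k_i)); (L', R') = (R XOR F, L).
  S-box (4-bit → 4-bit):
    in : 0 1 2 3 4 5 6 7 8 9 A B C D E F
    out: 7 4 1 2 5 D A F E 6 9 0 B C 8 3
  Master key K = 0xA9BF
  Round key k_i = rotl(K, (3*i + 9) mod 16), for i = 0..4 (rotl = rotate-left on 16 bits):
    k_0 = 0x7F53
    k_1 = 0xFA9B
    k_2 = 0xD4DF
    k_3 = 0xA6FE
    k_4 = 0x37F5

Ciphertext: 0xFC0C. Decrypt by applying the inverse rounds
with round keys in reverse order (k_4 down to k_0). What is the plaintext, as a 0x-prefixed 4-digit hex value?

s_0 = ciphertext = 0xFC0C
s_1 = InvRound(s_0, k_4) = 0x7AFC
s_2 = InvRound(s_1, k_3) = 0x197A
s_3 = InvRound(s_2, k_2) = 0xC019
s_4 = InvRound(s_3, k_1) = 0xC9C0
s_5 = InvRound(s_4, k_0) = 0xA9C9

0xA9C9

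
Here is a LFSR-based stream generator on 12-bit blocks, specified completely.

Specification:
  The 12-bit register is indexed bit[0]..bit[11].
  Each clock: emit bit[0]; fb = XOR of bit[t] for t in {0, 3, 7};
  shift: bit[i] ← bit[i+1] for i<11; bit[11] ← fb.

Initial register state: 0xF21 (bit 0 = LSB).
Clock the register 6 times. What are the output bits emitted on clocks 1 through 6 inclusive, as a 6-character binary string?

100001

reg_0 = 0xF21
clock 1: out=1, reg = 0xF90
clock 2: out=0, reg = 0xFC8
clock 3: out=0, reg = 0x7E4
clock 4: out=0, reg = 0xBF2
clock 5: out=0, reg = 0xDF9
clock 6: out=1, reg = 0xEFC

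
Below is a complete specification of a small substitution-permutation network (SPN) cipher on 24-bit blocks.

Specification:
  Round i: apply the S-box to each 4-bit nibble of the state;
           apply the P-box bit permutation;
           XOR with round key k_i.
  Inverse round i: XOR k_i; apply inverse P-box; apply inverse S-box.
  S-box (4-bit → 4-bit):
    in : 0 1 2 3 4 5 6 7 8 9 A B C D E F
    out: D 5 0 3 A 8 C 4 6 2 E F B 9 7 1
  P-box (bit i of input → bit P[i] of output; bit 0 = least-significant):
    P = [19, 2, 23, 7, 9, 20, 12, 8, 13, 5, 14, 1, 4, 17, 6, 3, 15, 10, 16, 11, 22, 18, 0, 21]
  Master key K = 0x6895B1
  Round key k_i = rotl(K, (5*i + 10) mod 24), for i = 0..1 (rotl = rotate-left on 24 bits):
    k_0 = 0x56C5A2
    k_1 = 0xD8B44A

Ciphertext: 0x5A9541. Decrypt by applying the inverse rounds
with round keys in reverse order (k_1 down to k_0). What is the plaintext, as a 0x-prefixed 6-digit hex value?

0xAD1924

s_0 = ciphertext = 0x5A9541
s_1 = InvRound(s_0, k_1) = 0x724D57
s_2 = InvRound(s_1, k_0) = 0xAD1924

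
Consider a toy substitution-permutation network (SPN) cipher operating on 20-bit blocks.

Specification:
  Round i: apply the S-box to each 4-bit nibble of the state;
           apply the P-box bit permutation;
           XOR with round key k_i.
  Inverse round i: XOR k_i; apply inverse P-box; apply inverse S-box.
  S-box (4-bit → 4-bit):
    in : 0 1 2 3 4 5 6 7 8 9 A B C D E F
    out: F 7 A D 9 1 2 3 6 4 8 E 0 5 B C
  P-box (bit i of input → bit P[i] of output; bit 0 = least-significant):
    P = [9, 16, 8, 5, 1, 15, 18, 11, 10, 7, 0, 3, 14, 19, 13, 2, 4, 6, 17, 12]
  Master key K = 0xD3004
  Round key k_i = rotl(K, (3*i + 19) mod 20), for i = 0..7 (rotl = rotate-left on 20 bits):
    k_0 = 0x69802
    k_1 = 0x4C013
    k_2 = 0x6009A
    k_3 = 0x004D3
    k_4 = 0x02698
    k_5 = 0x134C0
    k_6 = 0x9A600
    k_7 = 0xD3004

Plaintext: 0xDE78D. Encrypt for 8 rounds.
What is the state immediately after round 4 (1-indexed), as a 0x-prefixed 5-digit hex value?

s_0 = plaintext = 0xDE78D
s_1 = Round(s_0, k_0) = 0x85F96
s_2 = Round(s_1, k_1) = 0x3805A
s_3 = Round(s_2, k_2) = 0xC3421
s_4 = Round(s_3, k_3) = 0x1EBDF
s_5 = Round(s_4, k_4) = 0xE6767
s_6 = Round(s_5, k_5) = 0x8A210
s_7 = Round(s_6, k_6) = 0xE25EE
s_8 = Round(s_7, k_7) = 0x4AE72

0x1EBDF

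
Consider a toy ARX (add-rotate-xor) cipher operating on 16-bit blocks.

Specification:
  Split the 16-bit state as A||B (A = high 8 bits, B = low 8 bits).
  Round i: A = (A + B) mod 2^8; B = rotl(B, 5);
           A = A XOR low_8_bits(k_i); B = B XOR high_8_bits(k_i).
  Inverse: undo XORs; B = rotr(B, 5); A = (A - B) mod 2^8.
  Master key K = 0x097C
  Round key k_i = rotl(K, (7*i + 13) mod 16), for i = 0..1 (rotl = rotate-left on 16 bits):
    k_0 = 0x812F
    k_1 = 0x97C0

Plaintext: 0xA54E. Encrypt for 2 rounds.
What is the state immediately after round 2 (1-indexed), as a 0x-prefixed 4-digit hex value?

s_0 = plaintext = 0xA54E
s_1 = Round(s_0, k_0) = 0xDC48
s_2 = Round(s_1, k_1) = 0xE49E

0xE49E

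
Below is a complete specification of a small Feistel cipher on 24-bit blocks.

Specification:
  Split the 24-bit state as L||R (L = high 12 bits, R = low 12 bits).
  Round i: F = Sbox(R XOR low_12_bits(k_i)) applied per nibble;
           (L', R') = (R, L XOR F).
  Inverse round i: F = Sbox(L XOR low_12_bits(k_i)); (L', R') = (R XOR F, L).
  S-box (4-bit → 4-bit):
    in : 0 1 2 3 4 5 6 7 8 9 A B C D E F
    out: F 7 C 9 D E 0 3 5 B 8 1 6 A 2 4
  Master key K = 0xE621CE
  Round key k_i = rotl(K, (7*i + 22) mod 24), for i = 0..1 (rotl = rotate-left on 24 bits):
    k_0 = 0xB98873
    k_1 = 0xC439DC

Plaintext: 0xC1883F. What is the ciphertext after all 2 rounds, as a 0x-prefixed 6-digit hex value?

s_0 = plaintext = 0xC1883F
s_1 = Round(s_0, k_0) = 0x83F3CE
s_2 = Round(s_1, k_1) = 0x3CE043

0x3CE043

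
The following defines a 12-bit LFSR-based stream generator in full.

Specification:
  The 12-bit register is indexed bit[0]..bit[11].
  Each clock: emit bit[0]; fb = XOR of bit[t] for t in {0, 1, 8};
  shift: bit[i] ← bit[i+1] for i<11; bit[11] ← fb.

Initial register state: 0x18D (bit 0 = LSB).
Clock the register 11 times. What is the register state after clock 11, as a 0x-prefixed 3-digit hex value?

0xFD4

reg_0 = 0x18D
clock 1: out=1, reg = 0x0C6
clock 2: out=0, reg = 0x863
clock 3: out=1, reg = 0x431
clock 4: out=1, reg = 0xA18
clock 5: out=0, reg = 0x50C
clock 6: out=0, reg = 0xA86
clock 7: out=0, reg = 0xD43
clock 8: out=1, reg = 0xEA1
clock 9: out=1, reg = 0xF50
clock 10: out=0, reg = 0xFA8
clock 11: out=0, reg = 0xFD4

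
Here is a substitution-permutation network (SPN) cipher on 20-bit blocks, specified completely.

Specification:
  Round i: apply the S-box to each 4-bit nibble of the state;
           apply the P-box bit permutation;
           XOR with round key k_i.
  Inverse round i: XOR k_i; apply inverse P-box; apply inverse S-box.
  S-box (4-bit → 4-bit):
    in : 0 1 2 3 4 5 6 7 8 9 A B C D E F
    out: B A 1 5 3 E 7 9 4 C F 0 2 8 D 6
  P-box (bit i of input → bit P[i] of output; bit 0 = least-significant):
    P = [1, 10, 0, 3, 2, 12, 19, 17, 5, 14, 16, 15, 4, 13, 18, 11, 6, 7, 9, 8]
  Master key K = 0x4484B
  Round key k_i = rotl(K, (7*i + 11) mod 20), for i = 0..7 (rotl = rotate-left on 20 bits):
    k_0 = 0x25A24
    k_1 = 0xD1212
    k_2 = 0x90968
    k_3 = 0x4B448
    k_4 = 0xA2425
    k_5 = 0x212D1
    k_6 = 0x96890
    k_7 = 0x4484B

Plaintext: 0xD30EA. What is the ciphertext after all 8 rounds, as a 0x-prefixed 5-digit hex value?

0x34FE4

s_0 = plaintext = 0xD30EA
s_1 = Round(s_0, k_0) = 0xC9F1B
s_2 = Round(s_1, k_1) = 0xA4A92
s_3 = Round(s_2, k_2) = 0x2EA9A
s_4 = Round(s_3, k_3) = 0xB7833
s_5 = Round(s_4, k_4) = 0x32C32
s_6 = Round(s_5, k_5) = 0xA5087
s_7 = Round(s_6, k_6) = 0x5837A
s_8 = Round(s_7, k_7) = 0x34FE4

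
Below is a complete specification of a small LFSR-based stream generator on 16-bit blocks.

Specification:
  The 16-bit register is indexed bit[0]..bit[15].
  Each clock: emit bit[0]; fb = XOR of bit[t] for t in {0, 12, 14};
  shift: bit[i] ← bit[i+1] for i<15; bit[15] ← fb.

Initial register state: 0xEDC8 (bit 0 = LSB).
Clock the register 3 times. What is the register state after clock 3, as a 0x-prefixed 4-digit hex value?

reg_0 = 0xEDC8
clock 1: out=0, reg = 0xF6E4
clock 2: out=0, reg = 0x7B72
clock 3: out=0, reg = 0x3DB9

0x3DB9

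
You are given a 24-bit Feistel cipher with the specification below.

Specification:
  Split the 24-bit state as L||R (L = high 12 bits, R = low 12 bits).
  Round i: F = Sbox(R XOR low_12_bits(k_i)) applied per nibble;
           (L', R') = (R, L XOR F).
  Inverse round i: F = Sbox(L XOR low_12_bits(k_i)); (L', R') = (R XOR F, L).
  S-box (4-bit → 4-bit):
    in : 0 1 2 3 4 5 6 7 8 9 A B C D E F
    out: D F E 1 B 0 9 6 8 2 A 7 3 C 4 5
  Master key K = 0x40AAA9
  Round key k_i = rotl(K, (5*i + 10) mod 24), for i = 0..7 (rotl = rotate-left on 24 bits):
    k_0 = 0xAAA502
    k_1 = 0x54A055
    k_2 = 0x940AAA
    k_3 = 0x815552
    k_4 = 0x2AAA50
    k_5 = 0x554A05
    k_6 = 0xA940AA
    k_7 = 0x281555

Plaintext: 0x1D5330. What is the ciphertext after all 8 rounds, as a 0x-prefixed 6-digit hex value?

0xEF4A69

s_0 = plaintext = 0x1D5330
s_1 = Round(s_0, k_0) = 0x3308CB
s_2 = Round(s_1, k_1) = 0x8CBB14
s_3 = Round(s_2, k_2) = 0xB147BF
s_4 = Round(s_3, k_3) = 0x7BF558
s_5 = Round(s_4, k_4) = 0x558267
s_6 = Round(s_5, k_5) = 0x267DC6
s_7 = Round(s_6, k_6) = 0xDC6EF4
s_8 = Round(s_7, k_7) = 0xEF4A69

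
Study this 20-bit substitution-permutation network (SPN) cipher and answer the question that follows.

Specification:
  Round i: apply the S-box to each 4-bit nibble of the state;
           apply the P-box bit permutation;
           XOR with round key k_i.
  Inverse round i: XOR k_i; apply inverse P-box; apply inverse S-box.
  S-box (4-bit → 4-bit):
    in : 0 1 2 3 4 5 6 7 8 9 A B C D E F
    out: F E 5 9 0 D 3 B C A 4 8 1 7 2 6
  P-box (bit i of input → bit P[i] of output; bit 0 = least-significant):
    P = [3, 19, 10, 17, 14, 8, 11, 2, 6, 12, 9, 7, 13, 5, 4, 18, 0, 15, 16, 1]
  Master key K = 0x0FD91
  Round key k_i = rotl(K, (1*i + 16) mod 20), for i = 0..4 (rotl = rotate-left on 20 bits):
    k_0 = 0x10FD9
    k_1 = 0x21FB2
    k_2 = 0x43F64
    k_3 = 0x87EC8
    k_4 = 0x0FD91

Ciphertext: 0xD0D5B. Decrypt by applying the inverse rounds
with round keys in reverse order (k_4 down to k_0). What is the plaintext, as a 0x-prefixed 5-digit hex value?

0x56300

s_0 = ciphertext = 0xD0D5B
s_1 = InvRound(s_0, k_4) = 0x137C6
s_2 = InvRound(s_1, k_3) = 0x84406
s_3 = InvRound(s_2, k_2) = 0xB7DDE
s_4 = InvRound(s_3, k_1) = 0xA6236
s_5 = InvRound(s_4, k_0) = 0x56300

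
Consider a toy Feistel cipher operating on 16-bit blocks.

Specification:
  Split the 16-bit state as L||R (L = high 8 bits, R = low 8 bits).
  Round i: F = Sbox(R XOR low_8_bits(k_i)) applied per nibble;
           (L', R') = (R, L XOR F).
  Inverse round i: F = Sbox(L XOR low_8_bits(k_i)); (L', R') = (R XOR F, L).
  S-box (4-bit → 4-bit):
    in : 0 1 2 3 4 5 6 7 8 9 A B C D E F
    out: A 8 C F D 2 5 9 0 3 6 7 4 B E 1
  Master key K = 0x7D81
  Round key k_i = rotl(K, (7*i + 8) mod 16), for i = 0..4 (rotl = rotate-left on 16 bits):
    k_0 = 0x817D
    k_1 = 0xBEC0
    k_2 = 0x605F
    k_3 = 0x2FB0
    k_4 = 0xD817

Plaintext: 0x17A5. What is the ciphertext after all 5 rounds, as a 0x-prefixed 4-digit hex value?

s_0 = plaintext = 0x17A5
s_1 = Round(s_0, k_0) = 0xA5A7
s_2 = Round(s_1, k_1) = 0xA7FC
s_3 = Round(s_2, k_2) = 0xFCC8
s_4 = Round(s_3, k_3) = 0xC86C
s_5 = Round(s_4, k_4) = 0x6C5F

0x6C5F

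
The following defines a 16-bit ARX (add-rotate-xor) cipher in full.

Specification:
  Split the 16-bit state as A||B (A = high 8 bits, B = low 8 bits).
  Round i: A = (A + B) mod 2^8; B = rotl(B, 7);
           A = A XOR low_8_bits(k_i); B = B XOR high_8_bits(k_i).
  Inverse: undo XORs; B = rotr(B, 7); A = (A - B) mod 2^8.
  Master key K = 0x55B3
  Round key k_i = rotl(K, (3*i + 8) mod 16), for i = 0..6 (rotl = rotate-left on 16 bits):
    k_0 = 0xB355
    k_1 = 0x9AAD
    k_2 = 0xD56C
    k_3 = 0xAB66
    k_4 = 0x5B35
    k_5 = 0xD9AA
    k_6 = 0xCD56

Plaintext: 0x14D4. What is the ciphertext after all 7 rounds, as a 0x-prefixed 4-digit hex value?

s_0 = plaintext = 0x14D4
s_1 = Round(s_0, k_0) = 0xBDD9
s_2 = Round(s_1, k_1) = 0x3B76
s_3 = Round(s_2, k_2) = 0xDDEE
s_4 = Round(s_3, k_3) = 0xADDC
s_5 = Round(s_4, k_4) = 0xBC35
s_6 = Round(s_5, k_5) = 0x5B43
s_7 = Round(s_6, k_6) = 0xC86C

0xC86C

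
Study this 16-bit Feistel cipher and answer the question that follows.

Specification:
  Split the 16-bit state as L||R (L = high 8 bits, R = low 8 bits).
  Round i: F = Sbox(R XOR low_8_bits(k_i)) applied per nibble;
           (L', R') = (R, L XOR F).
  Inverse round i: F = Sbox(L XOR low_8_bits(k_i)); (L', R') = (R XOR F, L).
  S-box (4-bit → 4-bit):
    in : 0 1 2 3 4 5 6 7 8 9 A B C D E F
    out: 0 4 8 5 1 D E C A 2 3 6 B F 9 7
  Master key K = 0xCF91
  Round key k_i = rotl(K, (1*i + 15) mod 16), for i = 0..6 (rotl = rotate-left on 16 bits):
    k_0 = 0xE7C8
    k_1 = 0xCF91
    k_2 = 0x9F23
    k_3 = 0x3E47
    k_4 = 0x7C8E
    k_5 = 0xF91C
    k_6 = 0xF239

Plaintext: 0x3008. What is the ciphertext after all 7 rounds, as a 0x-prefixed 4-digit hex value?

0x293F

s_0 = plaintext = 0x3008
s_1 = Round(s_0, k_0) = 0x0880
s_2 = Round(s_1, k_1) = 0x804C
s_3 = Round(s_2, k_2) = 0x4C67
s_4 = Round(s_3, k_3) = 0x67CC
s_5 = Round(s_4, k_4) = 0xCC7F
s_6 = Round(s_5, k_5) = 0x7F29
s_7 = Round(s_6, k_6) = 0x293F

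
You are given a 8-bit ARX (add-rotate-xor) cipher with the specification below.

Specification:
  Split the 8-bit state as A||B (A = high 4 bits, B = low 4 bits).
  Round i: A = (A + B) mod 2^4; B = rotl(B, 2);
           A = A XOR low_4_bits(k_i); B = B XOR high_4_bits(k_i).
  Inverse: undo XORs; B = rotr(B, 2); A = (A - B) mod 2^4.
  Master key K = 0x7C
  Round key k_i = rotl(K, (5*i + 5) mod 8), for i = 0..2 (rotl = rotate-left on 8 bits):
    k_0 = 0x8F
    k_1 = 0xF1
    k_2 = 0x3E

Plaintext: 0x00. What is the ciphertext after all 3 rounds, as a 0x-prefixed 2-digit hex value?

0xD4

s_0 = plaintext = 0x00
s_1 = Round(s_0, k_0) = 0xF8
s_2 = Round(s_1, k_1) = 0x6D
s_3 = Round(s_2, k_2) = 0xD4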